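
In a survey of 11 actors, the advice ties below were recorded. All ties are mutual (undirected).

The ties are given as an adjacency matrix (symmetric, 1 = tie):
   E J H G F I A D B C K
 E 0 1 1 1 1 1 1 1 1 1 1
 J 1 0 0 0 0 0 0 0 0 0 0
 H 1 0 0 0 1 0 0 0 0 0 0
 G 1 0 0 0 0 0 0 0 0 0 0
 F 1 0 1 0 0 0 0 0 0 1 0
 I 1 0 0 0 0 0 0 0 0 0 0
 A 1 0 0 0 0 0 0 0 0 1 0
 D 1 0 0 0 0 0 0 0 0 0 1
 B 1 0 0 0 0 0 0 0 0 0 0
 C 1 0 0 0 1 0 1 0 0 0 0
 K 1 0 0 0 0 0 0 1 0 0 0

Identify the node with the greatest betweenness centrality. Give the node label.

E

Unnormalized betweenness of each node: A:0, B:0, C:1/2, D:0, E:40, F:1/2, G:0, H:0, I:0, J:0, K:0.
E has the largest value, 40, making it the main broker — the node through which the most shortest paths run.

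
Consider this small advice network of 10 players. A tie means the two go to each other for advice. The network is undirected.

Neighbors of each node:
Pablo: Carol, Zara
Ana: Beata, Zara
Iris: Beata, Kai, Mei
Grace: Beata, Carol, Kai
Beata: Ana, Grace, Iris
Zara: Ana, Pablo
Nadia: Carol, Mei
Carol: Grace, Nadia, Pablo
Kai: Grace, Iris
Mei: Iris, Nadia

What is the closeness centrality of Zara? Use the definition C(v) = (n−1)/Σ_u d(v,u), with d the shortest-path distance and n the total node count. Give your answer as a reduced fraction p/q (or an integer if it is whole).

Distances from Zara: Ana:1, Beata:2, Carol:2, Grace:3, Iris:3, Kai:4, Mei:4, Nadia:3, Pablo:1. Sum = 23.
n = 10, so closeness = 9/23.

9/23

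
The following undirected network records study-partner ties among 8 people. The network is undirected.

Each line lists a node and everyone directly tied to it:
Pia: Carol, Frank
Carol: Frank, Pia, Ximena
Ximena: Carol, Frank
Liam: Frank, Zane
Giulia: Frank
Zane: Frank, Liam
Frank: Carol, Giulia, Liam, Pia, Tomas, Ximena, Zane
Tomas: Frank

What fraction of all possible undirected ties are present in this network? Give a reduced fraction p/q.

5/14

There are 10 edges and 8 nodes, so the maximum possible is C(8,2) = 28.
Density = 10/28 = 5/14.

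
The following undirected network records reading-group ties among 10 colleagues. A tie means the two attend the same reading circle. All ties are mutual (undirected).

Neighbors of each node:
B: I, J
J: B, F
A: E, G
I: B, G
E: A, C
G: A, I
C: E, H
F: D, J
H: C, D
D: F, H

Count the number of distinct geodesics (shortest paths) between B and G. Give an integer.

1

The shortest distance is 2, and the only length-2 path is B–I–G. So there is exactly 1 shortest path.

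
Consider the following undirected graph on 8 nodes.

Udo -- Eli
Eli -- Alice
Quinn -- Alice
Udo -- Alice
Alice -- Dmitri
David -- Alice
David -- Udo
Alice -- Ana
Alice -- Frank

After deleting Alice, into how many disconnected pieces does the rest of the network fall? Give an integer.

Without Alice, the remaining ties split the others into: {Ana}; {David, Eli, Udo}; {Frank}; {Quinn}; {Dmitri}.
That's 5 separate components.

5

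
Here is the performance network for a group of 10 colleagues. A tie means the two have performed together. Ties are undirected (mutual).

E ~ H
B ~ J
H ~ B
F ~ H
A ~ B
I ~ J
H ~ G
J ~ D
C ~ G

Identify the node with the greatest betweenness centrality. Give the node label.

Unnormalized betweenness of each node: A:0, B:23, C:0, D:0, E:0, F:0, G:8, H:25, I:0, J:15.
H has the largest value, 25, making it the main broker — the node through which the most shortest paths run.

H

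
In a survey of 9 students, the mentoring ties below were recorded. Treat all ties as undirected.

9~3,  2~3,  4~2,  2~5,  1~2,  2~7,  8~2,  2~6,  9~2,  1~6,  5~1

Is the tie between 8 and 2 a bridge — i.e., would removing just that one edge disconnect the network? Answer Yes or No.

Without the 8–2 edge there is no alternate route between 8 and 2, so the network disconnects. It is a bridge.

Yes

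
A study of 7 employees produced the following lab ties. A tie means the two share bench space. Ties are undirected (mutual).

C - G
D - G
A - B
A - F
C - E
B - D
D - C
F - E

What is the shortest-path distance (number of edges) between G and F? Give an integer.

3

One shortest route is G – C – E – F, which uses 3 edges, and at distance 2 from G we only reach {B, E}, which does not include F. So d(G,F) = 3.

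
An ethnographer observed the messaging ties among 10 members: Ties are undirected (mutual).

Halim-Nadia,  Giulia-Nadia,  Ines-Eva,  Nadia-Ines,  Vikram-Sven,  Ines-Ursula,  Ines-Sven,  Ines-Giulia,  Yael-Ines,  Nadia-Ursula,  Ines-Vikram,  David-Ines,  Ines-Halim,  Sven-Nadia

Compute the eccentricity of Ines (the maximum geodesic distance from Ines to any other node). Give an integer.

1

Distances from Ines: David:1, Eva:1, Giulia:1, Halim:1, Nadia:1, Sven:1, Ursula:1, Vikram:1, Yael:1.
The largest is 1 (to David, Eva, Ursula, Nadia, Giulia, Yael, Halim, Vikram, and Sven), so the eccentricity of Ines is 1.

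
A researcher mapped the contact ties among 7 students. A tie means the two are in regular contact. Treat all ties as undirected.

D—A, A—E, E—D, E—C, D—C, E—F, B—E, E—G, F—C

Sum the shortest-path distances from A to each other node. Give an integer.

10

Distances from A: B:2, C:2, D:1, E:1, F:2, G:2.
Sum = 2 + 2 + 1 + 1 + 2 + 2 = 10.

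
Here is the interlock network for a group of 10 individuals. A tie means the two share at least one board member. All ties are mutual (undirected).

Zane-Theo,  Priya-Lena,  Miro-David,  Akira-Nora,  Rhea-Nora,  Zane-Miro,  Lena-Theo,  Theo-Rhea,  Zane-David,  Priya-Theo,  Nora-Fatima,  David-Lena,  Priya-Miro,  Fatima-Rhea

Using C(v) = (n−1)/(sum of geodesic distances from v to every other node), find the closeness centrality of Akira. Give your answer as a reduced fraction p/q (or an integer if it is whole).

3/10

Distances from Akira: David:5, Fatima:2, Lena:4, Miro:5, Nora:1, Priya:4, Rhea:2, Theo:3, Zane:4. Sum = 30.
n = 10, so closeness = 9/30 = 3/10.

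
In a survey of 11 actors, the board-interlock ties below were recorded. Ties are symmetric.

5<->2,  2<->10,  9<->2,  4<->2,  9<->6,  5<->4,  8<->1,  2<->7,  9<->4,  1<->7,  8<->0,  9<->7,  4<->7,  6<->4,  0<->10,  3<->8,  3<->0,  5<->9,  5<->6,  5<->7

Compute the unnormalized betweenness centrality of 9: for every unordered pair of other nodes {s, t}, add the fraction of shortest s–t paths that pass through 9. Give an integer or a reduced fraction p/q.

Pairs whose geodesics pass through 9 — 6–2: 1/3; 6–7: 1/3; 6–1: 1/3; 6–10: 1/3; 6–3: 2/6; 6–8: 1/3; 6–0: 1/3.
All other pairs contribute 0.
Summing the contributions gives betweenness(9) = 7/3.

7/3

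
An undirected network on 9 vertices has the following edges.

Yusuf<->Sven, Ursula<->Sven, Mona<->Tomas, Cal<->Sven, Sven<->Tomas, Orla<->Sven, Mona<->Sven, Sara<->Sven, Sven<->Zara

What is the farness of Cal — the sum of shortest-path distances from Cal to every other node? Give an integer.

Distances from Cal: Mona:2, Orla:2, Sara:2, Sven:1, Tomas:2, Ursula:2, Yusuf:2, Zara:2.
Sum = 2 + 2 + 2 + 1 + 2 + 2 + 2 + 2 = 15.

15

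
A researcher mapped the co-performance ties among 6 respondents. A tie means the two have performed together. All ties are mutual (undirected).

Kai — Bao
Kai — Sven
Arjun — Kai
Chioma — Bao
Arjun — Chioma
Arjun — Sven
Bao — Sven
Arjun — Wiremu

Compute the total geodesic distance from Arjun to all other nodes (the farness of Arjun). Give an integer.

Distances from Arjun: Bao:2, Chioma:1, Kai:1, Sven:1, Wiremu:1.
Sum = 2 + 1 + 1 + 1 + 1 = 6.

6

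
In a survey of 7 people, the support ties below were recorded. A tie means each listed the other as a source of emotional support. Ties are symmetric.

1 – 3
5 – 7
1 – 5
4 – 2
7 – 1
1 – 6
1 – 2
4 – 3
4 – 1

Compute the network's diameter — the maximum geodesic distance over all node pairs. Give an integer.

2

Eccentricity of each node (its greatest distance to any other): 1:1, 2:2, 3:2, 4:2, 5:2, 6:2, 7:2.
The maximum eccentricity is 2, realized for instance by the pair 5–2 via 5 – 1 – 2. So the diameter is 2.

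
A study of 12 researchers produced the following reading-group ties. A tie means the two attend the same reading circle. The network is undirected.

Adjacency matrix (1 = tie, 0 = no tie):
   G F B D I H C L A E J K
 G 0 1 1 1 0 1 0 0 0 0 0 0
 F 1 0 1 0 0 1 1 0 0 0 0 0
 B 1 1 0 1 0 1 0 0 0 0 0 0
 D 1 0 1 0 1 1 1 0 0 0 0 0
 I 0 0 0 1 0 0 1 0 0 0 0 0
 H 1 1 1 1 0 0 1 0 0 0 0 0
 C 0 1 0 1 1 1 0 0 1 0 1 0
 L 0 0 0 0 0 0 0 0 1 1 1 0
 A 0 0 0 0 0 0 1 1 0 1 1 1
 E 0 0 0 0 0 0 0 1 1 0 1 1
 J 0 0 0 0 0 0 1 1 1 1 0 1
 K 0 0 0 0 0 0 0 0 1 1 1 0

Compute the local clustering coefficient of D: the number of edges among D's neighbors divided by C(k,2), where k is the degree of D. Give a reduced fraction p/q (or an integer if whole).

D's neighbors: B, C, G, H, and I (k = 5).
Possible neighbor pairs: C(5,2) = 10. Edges among them: B–G, B–H, C–H, C–I, G–H → e = 5.
Clustering(D) = 5/10 = 1/2.

1/2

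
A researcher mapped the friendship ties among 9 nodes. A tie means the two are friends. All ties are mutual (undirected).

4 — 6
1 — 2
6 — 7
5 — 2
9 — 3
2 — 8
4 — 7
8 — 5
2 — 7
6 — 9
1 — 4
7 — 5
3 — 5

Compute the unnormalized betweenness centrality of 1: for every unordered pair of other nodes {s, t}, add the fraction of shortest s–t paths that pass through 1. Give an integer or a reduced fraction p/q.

Pairs whose geodesics pass through 1 — 4–8: 1/3; 4–2: 1/2.
All other pairs contribute 0.
Summing the contributions gives betweenness(1) = 5/6.

5/6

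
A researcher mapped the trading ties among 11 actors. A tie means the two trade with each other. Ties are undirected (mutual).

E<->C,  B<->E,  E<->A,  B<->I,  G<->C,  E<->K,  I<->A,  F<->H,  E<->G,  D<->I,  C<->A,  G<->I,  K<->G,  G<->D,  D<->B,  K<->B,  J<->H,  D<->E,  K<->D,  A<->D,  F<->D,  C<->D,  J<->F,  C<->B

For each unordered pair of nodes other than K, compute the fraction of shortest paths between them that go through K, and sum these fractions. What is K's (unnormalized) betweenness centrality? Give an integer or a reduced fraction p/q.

Pairs whose geodesics pass through K — G–B: 1/5.
All other pairs contribute 0.
Summing the contributions gives betweenness(K) = 1/5.

1/5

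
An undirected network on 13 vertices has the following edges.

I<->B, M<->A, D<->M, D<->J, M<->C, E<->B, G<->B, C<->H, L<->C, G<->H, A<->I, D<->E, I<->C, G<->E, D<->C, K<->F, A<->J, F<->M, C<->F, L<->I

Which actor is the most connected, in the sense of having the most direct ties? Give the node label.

C

Degrees — A:3, B:3, C:6, D:4, E:3, F:3, G:3, H:2, I:4, J:2, K:1, L:2, M:4.
The maximum is 6, attained only by C.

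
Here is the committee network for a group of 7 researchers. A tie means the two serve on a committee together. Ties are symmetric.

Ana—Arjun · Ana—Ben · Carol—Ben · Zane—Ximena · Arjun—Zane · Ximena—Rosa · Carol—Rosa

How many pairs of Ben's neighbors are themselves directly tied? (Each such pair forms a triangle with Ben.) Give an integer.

0

Ben's neighbors are Ana and Carol, but none of them are tied to each other, so no triangle contains Ben.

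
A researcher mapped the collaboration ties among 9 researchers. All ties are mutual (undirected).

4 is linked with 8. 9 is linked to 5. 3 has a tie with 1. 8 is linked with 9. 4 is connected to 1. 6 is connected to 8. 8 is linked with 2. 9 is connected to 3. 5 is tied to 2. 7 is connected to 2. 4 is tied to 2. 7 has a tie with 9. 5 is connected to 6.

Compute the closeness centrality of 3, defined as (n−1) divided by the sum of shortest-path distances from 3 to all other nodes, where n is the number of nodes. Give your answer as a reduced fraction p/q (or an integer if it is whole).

Distances from 3: 1:1, 2:3, 4:2, 5:2, 6:3, 7:2, 8:2, 9:1. Sum = 16.
n = 9, so closeness = 8/16 = 1/2.

1/2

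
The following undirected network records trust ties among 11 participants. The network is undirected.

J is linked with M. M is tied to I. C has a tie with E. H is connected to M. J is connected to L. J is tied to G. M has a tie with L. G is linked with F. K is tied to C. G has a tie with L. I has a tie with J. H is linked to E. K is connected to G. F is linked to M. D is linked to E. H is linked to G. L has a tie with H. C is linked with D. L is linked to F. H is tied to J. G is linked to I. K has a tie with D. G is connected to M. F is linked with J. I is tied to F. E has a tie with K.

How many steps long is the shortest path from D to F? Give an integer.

One shortest route is D – K – G – F, which uses 3 edges, and at distance 2 from D we only reach {G, H}, which does not include F. So d(D,F) = 3.

3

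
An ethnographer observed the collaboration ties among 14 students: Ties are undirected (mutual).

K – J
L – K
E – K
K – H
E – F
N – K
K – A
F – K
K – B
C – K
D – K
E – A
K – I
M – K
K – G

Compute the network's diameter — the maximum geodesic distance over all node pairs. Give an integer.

2

Eccentricity of each node (its greatest distance to any other): A:2, B:2, C:2, D:2, E:2, F:2, G:2, H:2, I:2, J:2, K:1, L:2, M:2, N:2.
The maximum eccentricity is 2, realized for instance by the pair B–G via B – K – G. So the diameter is 2.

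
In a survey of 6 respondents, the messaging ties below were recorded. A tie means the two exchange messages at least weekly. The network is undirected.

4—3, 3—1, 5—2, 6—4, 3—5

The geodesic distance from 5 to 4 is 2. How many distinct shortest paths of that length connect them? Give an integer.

1

The shortest distance is 2, and the only length-2 path is 5–3–4. So there is exactly 1 shortest path.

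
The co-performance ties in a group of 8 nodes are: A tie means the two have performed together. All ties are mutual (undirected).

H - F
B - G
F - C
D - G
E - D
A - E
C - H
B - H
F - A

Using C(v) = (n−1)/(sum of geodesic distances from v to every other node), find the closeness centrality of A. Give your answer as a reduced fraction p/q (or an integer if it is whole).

Distances from A: B:3, C:2, D:2, E:1, F:1, G:3, H:2. Sum = 14.
n = 8, so closeness = 7/14 = 1/2.

1/2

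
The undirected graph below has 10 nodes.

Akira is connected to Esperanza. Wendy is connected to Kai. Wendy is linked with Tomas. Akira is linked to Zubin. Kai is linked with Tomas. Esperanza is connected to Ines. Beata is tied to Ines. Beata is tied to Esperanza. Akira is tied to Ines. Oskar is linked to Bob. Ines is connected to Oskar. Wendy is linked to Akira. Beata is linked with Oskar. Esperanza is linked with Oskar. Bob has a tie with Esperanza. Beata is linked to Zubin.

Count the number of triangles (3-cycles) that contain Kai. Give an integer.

1

Kai's neighbors: Tomas and Wendy.
Neighbor pairs that are themselves tied: Kai–Tomas–Wendy. Each forms one triangle with Kai, for 1 in total.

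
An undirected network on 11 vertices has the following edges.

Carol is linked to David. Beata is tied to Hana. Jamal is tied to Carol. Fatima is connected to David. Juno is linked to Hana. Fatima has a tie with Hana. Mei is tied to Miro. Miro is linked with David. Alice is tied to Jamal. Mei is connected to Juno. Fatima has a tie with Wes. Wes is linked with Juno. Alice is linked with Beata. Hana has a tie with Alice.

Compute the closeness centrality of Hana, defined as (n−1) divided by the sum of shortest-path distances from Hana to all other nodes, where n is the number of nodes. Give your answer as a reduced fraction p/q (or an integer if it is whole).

Distances from Hana: Alice:1, Beata:1, Carol:3, David:2, Fatima:1, Jamal:2, Juno:1, Mei:2, Miro:3, Wes:2. Sum = 18.
n = 11, so closeness = 10/18 = 5/9.

5/9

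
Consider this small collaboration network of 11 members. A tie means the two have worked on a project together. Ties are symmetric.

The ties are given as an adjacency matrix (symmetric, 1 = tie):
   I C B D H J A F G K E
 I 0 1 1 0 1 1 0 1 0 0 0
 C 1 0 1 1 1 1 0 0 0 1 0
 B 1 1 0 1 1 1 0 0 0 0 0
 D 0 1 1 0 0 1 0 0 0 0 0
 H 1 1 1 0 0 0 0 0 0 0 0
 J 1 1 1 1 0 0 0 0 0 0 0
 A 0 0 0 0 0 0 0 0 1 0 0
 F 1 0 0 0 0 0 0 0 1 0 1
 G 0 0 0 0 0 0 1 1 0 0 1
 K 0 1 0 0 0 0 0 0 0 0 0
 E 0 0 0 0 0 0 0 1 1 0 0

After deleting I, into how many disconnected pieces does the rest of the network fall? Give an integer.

2

Without I, the remaining ties split the others into: {B, C, D, H, J, K}; {A, E, F, G}.
That's 2 separate components.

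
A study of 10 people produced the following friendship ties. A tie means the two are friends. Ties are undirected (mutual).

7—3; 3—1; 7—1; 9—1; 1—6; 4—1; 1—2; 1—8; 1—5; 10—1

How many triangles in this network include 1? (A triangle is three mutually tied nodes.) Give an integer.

1

1's neighbors: 2, 3, 4, 5, 6, 7, 8, 9, and 10.
Neighbor pairs that are themselves tied: 1–3–7. Each forms one triangle with 1, for 1 in total.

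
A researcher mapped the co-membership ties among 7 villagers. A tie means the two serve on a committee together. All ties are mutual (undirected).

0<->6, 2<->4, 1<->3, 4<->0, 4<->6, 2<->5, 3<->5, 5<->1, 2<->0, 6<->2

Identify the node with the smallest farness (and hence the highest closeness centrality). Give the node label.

2

Farness (sum of distances to all others) for each node — 0:11, 1:13, 2:8, 3:13, 4:11, 5:9, 6:11.
The smallest farness is 8, for 2, so 2 has the highest closeness.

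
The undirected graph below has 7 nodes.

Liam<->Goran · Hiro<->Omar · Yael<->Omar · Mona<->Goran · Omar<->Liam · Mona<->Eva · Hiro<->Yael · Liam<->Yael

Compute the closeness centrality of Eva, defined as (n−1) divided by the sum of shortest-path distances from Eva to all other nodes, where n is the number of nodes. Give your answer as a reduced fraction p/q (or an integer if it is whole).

Distances from Eva: Goran:2, Hiro:5, Liam:3, Mona:1, Omar:4, Yael:4. Sum = 19.
n = 7, so closeness = 6/19.

6/19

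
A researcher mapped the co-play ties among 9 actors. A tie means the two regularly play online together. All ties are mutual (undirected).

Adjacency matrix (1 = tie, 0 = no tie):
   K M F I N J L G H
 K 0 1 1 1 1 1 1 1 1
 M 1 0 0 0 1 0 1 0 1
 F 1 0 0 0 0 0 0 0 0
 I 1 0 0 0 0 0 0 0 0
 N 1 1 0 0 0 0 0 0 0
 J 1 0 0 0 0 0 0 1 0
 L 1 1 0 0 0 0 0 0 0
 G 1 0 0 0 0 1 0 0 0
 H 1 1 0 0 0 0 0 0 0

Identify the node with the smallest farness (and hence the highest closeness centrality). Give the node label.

K

Farness (sum of distances to all others) for each node — F:15, G:14, H:14, I:15, J:14, K:8, L:14, M:12, N:14.
The smallest farness is 8, for K, so K has the highest closeness.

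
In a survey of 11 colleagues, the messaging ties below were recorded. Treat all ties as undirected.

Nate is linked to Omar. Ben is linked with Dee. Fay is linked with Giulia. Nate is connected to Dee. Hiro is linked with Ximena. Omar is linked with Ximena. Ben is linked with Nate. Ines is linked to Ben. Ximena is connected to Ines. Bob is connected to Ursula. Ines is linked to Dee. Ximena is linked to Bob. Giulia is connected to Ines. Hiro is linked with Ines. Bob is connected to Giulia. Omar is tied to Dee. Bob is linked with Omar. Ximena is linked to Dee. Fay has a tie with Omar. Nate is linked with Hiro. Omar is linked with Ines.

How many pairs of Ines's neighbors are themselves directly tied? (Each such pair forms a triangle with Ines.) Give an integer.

Ines's neighbors: Ben, Dee, Giulia, Hiro, Omar, and Ximena.
Neighbor pairs that are themselves tied: Ines–Ben–Dee; Ines–Dee–Omar; Ines–Dee–Ximena; Ines–Hiro–Ximena; Ines–Omar–Ximena. Each forms one triangle with Ines, for 5 in total.

5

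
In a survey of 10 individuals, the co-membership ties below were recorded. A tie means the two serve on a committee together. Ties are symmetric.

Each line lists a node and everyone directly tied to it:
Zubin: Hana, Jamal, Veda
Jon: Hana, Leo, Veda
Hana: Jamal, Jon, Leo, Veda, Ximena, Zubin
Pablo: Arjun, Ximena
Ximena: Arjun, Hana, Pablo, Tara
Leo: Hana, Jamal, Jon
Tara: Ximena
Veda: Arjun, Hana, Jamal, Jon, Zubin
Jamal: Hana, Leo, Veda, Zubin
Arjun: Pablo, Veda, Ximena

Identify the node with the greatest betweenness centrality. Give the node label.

Hana

Unnormalized betweenness of each node: Arjun:7/2, Hana:41/3, Jamal:13/12, Jon:7/12, Leo:1/3, Pablo:0, Tara:0, Veda:79/12, Ximena:49/4, Zubin:0.
Hana has the largest value, 41/3, making it the main broker — the node through which the most shortest paths run.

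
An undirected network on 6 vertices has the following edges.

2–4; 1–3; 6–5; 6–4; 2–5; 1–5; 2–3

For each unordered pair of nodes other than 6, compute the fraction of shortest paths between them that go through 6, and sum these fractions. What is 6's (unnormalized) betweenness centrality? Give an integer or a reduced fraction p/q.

5/6

Pairs whose geodesics pass through 6 — 1–4: 1/3; 5–4: 1/2.
All other pairs contribute 0.
Summing the contributions gives betweenness(6) = 5/6.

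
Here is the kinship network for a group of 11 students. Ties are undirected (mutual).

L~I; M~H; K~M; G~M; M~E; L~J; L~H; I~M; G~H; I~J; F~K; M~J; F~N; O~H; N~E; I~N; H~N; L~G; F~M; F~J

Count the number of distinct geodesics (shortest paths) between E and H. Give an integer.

2

The shortest distance is 2. The length-2 paths are: E–M–H; E–N–H.
That gives 2 distinct shortest paths.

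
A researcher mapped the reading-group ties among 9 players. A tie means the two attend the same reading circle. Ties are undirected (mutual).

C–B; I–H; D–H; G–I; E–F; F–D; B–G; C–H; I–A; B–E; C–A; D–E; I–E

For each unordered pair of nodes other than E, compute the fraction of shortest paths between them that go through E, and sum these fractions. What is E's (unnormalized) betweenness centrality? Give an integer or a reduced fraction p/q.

15/2

Pairs whose geodesics pass through E — B–I: 1/2; B–D: 1; B–F: 1; G–D: 2/3; G–F: 2/2; I–D: 1/2; I–F: 1; A–D: 1/3; A–F: 1; C–F: 1/2.
All other pairs contribute 0.
Summing the contributions gives betweenness(E) = 15/2.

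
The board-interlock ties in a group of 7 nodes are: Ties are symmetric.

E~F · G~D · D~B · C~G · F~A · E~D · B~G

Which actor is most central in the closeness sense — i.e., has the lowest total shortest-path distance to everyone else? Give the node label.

Farness (sum of distances to all others) for each node — A:19, B:13, C:17, D:10, E:11, F:14, G:12.
The smallest farness is 10, for D, so D has the highest closeness.

D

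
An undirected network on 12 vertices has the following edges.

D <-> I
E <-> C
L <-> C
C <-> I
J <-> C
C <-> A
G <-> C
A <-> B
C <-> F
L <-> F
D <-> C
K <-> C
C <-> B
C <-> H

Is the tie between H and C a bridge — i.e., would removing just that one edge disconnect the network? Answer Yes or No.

Without the H–C edge there is no alternate route between H and C, so the network disconnects. It is a bridge.

Yes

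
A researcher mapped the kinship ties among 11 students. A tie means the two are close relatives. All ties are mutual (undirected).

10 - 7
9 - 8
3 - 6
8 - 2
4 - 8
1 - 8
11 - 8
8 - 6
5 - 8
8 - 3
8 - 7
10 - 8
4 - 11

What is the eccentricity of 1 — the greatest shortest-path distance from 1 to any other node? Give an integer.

2

Distances from 1: 2:2, 3:2, 4:2, 5:2, 6:2, 7:2, 8:1, 9:2, 10:2, 11:2.
The largest is 2 (to 3, 11, 10, 4, 7, 9, 6, 2, and 5), so the eccentricity of 1 is 2.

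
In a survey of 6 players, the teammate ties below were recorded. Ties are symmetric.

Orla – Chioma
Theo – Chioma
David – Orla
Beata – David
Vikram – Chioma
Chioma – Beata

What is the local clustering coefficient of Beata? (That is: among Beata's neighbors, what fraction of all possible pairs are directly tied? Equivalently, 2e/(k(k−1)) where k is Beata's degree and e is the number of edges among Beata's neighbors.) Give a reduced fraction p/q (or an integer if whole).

Beata's neighbors: Chioma and David (k = 2).
Possible neighbor pairs: C(2,2) = 1. Edges among them: none → e = 0.
Clustering(Beata) = 0/1.

0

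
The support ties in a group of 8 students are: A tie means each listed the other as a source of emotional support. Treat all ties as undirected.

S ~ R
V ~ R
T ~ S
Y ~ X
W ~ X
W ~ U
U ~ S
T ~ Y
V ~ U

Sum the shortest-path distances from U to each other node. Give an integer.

12

Distances from U: R:2, S:1, T:2, V:1, W:1, X:2, Y:3.
Sum = 2 + 1 + 2 + 1 + 1 + 2 + 3 = 12.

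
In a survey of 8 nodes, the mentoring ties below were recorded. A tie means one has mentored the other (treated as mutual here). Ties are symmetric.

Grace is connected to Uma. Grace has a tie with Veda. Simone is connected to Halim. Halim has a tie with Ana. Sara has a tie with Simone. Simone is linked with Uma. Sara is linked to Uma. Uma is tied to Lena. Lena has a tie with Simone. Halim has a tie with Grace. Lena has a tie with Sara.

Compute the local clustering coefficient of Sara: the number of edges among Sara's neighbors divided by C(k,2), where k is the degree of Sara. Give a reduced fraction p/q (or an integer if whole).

1

Sara's neighbors: Lena, Simone, and Uma (k = 3).
Possible neighbor pairs: C(3,2) = 3. Edges among them: Lena–Simone, Lena–Uma, Simone–Uma → e = 3.
Clustering(Sara) = 3/3 = 1.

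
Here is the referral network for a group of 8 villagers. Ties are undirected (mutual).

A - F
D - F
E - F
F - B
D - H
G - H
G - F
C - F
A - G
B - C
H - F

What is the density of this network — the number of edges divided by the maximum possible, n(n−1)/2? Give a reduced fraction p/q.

11/28

There are 11 edges and 8 nodes, so the maximum possible is C(8,2) = 28.
Density = 11/28.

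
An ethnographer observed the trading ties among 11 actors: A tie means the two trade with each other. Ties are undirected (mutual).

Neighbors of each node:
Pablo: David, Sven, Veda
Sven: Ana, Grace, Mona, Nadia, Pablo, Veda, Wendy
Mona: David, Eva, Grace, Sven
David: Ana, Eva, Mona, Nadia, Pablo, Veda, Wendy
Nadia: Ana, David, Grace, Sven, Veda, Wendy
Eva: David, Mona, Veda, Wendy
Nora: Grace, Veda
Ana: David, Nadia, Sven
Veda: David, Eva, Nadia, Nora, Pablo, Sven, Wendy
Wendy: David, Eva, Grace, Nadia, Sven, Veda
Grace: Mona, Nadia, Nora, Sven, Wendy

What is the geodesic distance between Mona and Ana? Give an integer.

One shortest route is Mona – David – Ana, which uses 2 edges, and Mona and Ana are not directly tied, so nothing shorter exists. So d(Mona,Ana) = 2.

2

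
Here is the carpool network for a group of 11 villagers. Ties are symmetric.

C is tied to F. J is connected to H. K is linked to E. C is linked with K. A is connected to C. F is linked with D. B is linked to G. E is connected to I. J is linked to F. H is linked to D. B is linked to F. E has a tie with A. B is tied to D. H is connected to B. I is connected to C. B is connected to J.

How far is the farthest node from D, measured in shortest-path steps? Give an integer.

Distances from D: A:3, B:1, C:2, E:4, F:1, G:2, H:1, I:3, J:2, K:3.
The largest is 4 (to E), so the eccentricity of D is 4.

4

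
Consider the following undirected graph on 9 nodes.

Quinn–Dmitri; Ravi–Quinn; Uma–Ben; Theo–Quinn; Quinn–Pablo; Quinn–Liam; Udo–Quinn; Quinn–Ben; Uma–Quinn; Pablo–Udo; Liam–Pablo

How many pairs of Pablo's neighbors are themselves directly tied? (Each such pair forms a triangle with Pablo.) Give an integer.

2

Pablo's neighbors: Liam, Quinn, and Udo.
Neighbor pairs that are themselves tied: Pablo–Liam–Quinn; Pablo–Quinn–Udo. Each forms one triangle with Pablo, for 2 in total.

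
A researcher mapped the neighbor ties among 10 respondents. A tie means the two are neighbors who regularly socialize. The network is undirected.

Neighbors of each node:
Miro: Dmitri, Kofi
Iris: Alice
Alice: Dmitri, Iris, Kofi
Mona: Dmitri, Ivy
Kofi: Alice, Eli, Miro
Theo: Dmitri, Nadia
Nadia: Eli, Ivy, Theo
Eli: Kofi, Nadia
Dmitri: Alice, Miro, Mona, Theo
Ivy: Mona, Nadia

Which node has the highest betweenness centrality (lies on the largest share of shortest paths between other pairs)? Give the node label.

Dmitri

Unnormalized betweenness of each node: Alice:29/3, Dmitri:85/6, Eli:23/6, Iris:0, Ivy:2, Kofi:37/6, Miro:5/3, Mona:4, Nadia:17/3, Theo:17/6.
Dmitri has the largest value, 85/6, making it the main broker — the node through which the most shortest paths run.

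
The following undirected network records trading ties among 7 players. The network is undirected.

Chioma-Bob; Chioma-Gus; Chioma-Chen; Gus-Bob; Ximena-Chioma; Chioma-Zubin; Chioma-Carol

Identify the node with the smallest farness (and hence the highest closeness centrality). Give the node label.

Chioma

Farness (sum of distances to all others) for each node — Bob:10, Carol:11, Chen:11, Chioma:6, Gus:10, Ximena:11, Zubin:11.
The smallest farness is 6, for Chioma, so Chioma has the highest closeness.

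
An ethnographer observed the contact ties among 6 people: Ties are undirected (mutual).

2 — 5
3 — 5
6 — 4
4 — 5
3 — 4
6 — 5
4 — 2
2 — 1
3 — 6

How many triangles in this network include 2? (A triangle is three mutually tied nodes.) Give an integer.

2's neighbors: 1, 4, and 5.
Neighbor pairs that are themselves tied: 2–4–5. Each forms one triangle with 2, for 1 in total.

1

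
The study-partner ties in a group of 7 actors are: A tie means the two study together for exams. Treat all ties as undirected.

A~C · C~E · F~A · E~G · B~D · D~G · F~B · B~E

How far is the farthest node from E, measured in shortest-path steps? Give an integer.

2

Distances from E: A:2, B:1, C:1, D:2, F:2, G:1.
The largest is 2 (to F, D, and A), so the eccentricity of E is 2.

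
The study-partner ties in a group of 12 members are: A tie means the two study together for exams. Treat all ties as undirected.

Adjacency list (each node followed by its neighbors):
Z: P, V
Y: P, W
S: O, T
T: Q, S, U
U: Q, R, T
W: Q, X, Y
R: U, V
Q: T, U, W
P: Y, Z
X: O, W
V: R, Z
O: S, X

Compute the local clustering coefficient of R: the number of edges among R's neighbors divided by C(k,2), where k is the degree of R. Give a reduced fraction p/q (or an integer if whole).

R's neighbors: U and V (k = 2).
Possible neighbor pairs: C(2,2) = 1. Edges among them: none → e = 0.
Clustering(R) = 0/1.

0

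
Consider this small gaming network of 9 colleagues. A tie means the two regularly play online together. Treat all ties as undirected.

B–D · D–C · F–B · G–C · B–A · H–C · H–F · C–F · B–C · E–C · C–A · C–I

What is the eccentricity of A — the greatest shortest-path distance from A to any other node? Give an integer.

2

Distances from A: B:1, C:1, D:2, E:2, F:2, G:2, H:2, I:2.
The largest is 2 (to F, H, D, I, G, and E), so the eccentricity of A is 2.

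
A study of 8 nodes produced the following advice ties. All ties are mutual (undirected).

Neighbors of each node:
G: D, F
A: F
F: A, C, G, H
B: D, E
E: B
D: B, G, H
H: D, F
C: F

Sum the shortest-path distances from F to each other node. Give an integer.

13

Distances from F: A:1, B:3, C:1, D:2, E:4, G:1, H:1.
Sum = 1 + 3 + 1 + 2 + 4 + 1 + 1 = 13.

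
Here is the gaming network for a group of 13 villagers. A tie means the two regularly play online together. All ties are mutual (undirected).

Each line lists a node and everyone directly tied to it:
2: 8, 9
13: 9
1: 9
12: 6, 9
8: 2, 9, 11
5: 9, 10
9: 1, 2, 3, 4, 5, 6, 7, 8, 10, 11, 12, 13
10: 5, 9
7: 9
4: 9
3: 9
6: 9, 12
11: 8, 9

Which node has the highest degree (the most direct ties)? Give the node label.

Degrees — 1:1, 2:2, 3:1, 4:1, 5:2, 6:2, 7:1, 8:3, 9:12, 10:2, 11:2, 12:2, 13:1.
The maximum is 12, attained only by 9.

9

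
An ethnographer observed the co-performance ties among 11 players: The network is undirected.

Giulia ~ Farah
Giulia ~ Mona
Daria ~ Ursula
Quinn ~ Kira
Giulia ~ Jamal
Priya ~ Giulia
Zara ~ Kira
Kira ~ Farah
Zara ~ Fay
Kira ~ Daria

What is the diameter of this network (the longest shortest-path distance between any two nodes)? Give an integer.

5

Eccentricity of each node (its greatest distance to any other): Daria:4, Farah:3, Fay:5, Giulia:4, Jamal:5, Kira:3, Mona:5, Priya:5, Quinn:4, Ursula:5, Zara:4.
The maximum eccentricity is 5, realized for instance by the pair Priya–Fay via Priya – Giulia – Farah – Kira – Zara – Fay. So the diameter is 5.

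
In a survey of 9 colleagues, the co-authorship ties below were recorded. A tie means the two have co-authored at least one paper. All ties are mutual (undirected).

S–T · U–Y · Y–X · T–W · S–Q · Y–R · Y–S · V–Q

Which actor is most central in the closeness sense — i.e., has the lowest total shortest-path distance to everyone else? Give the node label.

Farness (sum of distances to all others) for each node — Q:18, R:21, S:13, T:18, U:21, V:25, W:25, X:21, Y:14.
The smallest farness is 13, for S, so S has the highest closeness.

S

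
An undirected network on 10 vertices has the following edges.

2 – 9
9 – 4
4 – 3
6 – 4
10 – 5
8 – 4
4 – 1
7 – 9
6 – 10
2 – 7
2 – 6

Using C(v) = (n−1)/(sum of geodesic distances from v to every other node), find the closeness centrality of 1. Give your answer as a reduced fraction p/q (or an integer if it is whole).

9/22

Distances from 1: 2:3, 3:2, 4:1, 5:4, 6:2, 7:3, 8:2, 9:2, 10:3. Sum = 22.
n = 10, so closeness = 9/22.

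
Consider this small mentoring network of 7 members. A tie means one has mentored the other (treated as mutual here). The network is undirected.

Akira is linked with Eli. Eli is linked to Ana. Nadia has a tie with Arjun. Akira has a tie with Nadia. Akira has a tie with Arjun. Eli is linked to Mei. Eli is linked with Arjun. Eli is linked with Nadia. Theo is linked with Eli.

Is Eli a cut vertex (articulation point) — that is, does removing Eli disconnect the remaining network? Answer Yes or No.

Yes

Removing Eli leaves {Akira, Arjun, and Nadia} with no path to {Mei}, so the network splits into 4 components. Eli is a cut vertex.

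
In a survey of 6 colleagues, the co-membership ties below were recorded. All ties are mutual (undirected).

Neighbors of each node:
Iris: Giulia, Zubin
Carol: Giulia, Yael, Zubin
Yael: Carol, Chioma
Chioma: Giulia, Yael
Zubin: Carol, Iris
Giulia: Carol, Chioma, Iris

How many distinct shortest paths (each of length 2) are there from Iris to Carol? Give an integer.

2

The shortest distance is 2. The length-2 paths are: Iris–Giulia–Carol; Iris–Zubin–Carol.
That gives 2 distinct shortest paths.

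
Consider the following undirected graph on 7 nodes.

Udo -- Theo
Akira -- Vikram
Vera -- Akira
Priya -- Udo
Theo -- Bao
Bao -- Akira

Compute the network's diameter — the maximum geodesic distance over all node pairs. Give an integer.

5

Eccentricity of each node (its greatest distance to any other): Akira:4, Bao:3, Priya:5, Theo:3, Udo:4, Vera:5, Vikram:5.
The maximum eccentricity is 5, realized for instance by the pair Vikram–Priya via Vikram – Akira – Bao – Theo – Udo – Priya. So the diameter is 5.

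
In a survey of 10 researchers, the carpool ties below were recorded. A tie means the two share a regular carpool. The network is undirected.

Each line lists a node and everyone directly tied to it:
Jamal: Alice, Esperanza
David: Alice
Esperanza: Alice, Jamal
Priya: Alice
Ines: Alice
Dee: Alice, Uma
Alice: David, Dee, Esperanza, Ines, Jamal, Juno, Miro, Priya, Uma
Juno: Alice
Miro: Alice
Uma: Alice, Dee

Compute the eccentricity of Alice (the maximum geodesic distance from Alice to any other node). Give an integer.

Distances from Alice: David:1, Dee:1, Esperanza:1, Ines:1, Jamal:1, Juno:1, Miro:1, Priya:1, Uma:1.
The largest is 1 (to Dee, Uma, David, Ines, Miro, Juno, Jamal, Priya, and Esperanza), so the eccentricity of Alice is 1.

1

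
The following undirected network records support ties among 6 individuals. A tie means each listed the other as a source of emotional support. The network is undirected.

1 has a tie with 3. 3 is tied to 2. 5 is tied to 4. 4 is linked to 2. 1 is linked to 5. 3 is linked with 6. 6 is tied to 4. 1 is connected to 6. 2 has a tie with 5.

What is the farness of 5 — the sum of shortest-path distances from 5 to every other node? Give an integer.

7

Distances from 5: 1:1, 2:1, 3:2, 4:1, 6:2.
Sum = 1 + 1 + 2 + 1 + 2 = 7.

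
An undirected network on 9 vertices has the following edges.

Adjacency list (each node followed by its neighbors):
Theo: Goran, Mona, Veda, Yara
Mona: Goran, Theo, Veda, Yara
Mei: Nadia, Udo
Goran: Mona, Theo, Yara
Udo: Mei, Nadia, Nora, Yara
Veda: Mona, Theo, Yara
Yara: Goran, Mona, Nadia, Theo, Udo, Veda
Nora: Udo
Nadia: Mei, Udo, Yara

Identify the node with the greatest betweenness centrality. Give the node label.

Yara

Unnormalized betweenness of each node: Goran:0, Mei:0, Mona:1/3, Nadia:5/2, Nora:0, Theo:1/3, Udo:19/2, Veda:0, Yara:49/3.
Yara has the largest value, 49/3, making it the main broker — the node through which the most shortest paths run.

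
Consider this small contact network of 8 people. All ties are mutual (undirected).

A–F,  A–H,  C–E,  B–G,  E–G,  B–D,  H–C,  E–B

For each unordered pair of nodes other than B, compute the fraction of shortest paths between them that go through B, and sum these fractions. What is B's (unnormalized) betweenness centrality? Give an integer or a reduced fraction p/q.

6

Pairs whose geodesics pass through B — C–D: 1; H–D: 1; F–D: 1; A–D: 1; G–D: 1; D–E: 1.
All other pairs contribute 0.
Summing the contributions gives betweenness(B) = 6.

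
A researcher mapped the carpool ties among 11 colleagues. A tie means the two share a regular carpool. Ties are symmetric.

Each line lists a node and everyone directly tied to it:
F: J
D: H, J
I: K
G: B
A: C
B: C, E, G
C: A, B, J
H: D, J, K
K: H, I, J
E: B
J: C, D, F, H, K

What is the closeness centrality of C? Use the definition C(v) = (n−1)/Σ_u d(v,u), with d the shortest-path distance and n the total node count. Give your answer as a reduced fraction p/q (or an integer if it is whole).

5/9

Distances from C: A:1, B:1, D:2, E:2, F:2, G:2, H:2, I:3, J:1, K:2. Sum = 18.
n = 11, so closeness = 10/18 = 5/9.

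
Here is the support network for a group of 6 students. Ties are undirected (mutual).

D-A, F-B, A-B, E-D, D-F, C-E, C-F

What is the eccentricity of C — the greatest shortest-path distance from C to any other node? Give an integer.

Distances from C: A:3, B:2, D:2, E:1, F:1.
The largest is 3 (to A), so the eccentricity of C is 3.

3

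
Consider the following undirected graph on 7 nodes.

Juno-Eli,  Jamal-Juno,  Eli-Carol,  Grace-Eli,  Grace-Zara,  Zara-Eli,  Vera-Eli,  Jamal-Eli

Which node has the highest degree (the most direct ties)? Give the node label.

Eli

Degrees — Carol:1, Eli:6, Grace:2, Jamal:2, Juno:2, Vera:1, Zara:2.
The maximum is 6, attained only by Eli.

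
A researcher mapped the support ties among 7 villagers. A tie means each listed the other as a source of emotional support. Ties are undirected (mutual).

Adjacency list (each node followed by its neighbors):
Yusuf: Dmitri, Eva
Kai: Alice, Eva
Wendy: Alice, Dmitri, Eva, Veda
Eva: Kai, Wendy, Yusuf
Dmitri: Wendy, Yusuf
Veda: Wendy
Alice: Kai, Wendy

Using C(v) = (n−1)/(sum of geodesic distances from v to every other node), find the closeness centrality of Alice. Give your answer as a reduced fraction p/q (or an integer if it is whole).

Distances from Alice: Dmitri:2, Eva:2, Kai:1, Veda:2, Wendy:1, Yusuf:3. Sum = 11.
n = 7, so closeness = 6/11.

6/11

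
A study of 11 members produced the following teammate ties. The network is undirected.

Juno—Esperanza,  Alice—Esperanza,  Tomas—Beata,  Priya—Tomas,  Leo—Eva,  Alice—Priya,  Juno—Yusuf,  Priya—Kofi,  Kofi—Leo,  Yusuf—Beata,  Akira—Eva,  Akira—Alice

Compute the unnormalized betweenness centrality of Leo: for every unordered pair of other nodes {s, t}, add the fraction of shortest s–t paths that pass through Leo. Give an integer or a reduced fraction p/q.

Pairs whose geodesics pass through Leo — Priya–Eva: 1/2; Kofi–Eva: 1; Kofi–Akira: 1/2; Eva–Beata: 1/2; Eva–Tomas: 1/2.
All other pairs contribute 0.
Summing the contributions gives betweenness(Leo) = 3.

3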